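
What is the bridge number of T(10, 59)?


The bridge number of T(p,q) is min(p,q).
min(10, 59) = 10

10


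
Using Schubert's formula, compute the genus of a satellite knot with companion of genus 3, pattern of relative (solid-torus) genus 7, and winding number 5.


Schubert: g(satellite) = g_rel(pattern) + |winding| * g(companion),
where g_rel(pattern) is the genus of the pattern relative to the solid torus.
= 7 + 5 * 3
= 7 + 15 = 22

22


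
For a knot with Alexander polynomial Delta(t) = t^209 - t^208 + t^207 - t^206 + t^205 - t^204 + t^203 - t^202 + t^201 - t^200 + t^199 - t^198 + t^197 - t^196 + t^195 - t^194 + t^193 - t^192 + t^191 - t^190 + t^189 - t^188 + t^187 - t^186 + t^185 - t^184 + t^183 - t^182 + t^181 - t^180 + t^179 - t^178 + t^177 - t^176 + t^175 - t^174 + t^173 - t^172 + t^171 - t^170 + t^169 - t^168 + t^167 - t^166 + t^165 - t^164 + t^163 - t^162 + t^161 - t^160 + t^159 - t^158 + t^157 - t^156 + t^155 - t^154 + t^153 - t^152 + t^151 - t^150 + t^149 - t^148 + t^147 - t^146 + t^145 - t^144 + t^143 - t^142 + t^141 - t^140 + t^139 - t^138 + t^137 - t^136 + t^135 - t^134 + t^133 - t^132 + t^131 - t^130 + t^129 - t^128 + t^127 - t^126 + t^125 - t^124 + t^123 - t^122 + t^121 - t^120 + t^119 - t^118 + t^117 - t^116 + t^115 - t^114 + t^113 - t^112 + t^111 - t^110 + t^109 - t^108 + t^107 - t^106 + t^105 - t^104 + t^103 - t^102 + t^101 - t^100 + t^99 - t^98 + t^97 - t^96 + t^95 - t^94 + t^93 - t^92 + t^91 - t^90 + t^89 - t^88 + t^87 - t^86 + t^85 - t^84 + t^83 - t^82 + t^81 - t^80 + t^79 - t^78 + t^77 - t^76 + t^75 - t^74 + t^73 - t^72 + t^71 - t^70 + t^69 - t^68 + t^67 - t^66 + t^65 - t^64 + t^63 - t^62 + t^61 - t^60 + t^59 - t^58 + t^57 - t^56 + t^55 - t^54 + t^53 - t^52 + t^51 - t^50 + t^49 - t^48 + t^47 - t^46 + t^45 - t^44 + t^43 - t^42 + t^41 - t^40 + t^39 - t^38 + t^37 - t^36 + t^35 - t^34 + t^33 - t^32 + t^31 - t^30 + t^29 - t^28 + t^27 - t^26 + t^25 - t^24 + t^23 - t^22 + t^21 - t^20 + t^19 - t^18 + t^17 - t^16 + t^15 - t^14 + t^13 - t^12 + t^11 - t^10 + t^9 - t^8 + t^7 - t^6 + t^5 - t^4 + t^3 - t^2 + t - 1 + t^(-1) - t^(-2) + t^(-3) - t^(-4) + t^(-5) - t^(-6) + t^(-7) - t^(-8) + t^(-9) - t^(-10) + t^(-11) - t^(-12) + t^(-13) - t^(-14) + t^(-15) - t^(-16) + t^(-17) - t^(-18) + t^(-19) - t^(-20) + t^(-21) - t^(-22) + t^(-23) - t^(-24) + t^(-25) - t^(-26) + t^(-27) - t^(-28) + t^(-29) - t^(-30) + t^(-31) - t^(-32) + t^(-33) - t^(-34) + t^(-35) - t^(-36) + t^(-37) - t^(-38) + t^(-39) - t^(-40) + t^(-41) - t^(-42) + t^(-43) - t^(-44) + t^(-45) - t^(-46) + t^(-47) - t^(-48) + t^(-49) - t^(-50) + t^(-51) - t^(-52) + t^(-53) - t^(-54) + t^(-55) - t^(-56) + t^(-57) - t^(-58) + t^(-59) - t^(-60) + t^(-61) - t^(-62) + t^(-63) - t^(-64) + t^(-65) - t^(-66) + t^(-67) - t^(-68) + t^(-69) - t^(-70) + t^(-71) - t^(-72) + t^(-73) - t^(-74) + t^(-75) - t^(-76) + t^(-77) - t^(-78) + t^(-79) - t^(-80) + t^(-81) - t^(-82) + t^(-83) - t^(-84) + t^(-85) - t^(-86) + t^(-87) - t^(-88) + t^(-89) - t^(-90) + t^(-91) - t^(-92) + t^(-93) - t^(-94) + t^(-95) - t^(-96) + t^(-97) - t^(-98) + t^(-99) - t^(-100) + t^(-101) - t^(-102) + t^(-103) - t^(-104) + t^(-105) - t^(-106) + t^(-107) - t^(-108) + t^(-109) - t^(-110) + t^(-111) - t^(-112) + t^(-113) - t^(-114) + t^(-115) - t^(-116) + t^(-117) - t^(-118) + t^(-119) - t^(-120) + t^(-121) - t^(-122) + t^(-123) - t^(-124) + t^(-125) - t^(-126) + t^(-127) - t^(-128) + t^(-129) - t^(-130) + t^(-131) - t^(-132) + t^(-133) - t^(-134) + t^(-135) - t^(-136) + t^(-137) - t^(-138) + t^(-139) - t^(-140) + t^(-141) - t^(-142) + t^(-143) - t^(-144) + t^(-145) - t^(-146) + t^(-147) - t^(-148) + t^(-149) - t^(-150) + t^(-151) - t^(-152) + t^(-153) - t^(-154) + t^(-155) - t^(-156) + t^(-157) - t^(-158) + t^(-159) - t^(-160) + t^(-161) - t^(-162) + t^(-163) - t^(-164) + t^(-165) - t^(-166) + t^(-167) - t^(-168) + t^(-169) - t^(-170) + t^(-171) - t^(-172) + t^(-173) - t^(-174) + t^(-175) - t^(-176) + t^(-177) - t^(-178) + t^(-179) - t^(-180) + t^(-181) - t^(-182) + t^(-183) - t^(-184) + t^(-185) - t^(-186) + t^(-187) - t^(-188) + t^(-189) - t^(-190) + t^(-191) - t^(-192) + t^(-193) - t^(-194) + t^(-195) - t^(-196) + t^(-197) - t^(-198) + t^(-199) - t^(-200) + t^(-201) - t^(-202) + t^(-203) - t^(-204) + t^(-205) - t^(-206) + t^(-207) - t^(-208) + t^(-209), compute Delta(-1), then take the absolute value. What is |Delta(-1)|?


Step 1: The polynomial has 419 terms with alternating signs, exponents from 209 down to -209.
Step 2: Substitute t = -1. The i-th term has coefficient (-1)^i and exponent (m-i),
  so its value is (-1)^i * (-1)^(m-i) = (-1)^m = -1 for every i.
Step 3: All 419 terms equal -1, so Delta(-1) = 419 * (-1) = -419
Step 4: |Delta(-1)| = 419

419


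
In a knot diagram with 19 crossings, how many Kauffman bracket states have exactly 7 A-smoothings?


We choose which 7 of 19 crossings get A-smoothings.
C(19, 7) = 19! / (7! * 12!)
= 50388

50388


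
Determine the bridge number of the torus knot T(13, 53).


The bridge number of T(p,q) is min(p,q).
min(13, 53) = 13

13


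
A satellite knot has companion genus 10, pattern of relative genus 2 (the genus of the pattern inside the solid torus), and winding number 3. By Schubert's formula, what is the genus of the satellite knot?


Schubert: g(satellite) = g_rel(pattern) + |winding| * g(companion),
where g_rel(pattern) is the genus of the pattern relative to the solid torus.
= 2 + 3 * 10
= 2 + 30 = 32

32


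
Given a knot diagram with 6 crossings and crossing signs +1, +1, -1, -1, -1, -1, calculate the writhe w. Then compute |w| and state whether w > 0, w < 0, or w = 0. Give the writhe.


Step 1: Count positive crossings (+1).
Positive crossings: 2
Step 2: Count negative crossings (-1).
Negative crossings: 4
Step 3: Writhe = (positive) - (negative)
w = 2 - 4 = -2
Step 4: |w| = 2, and w is negative

-2


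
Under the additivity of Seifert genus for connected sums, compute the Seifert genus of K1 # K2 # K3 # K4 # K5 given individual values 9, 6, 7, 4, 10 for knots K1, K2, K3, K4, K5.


The Seifert genus is additive under connected sum.
Seifert genus(K1 # K2 # K3 # K4 # K5) = (9) + (6) + (7) + (4) + (10)
= 36

36


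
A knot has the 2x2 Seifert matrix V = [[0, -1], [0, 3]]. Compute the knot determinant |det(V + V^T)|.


Step 1: Form V + V^T where V = [[0, -1], [0, 3]]
  V^T = [[0, 0], [-1, 3]]
  V + V^T = [[0, -1], [-1, 6]]
Step 2: det(V + V^T) = 0*6 - (-1)*(-1)
  = 0 - 1 = -1
Step 3: Knot determinant = |det(V + V^T)| = |-1| = 1

1


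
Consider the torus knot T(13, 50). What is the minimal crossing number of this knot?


For a torus knot T(p, q) with gcd(p,q)=1,
the crossing number is min(p*(q-1), q*(p-1)).
p*(q-1) = 13*49 = 637
q*(p-1) = 50*12 = 600
min(637, 600) = 600

600


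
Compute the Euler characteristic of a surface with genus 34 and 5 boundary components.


chi = 2 - 2g - b
= 2 - 2*34 - 5
= 2 - 68 - 5 = -71

-71


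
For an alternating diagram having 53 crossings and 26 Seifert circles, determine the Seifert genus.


For alternating knots, g = (c - s + 1)/2.
= (53 - 26 + 1)/2
= 28/2 = 14

14


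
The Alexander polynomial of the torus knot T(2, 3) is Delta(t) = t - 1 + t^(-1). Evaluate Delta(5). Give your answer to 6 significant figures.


Substituting t = 5 into Delta(t) = t - 1 + t^(-1):
Term values: (5) + (-1) + (0.2)
Sum = 4.2
Rounded to 6 significant figures: 4.2

4.2


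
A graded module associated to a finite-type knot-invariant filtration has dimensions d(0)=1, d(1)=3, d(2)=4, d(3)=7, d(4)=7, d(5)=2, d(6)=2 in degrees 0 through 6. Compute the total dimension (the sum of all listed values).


Total dimension = d(0) + d(1) + ... + d(6)
= 1 + 3 + 4 + 7 + 7 + 2 + 2
= 26

26


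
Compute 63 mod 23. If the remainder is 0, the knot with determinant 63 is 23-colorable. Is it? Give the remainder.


Step 1: A knot is p-colorable if and only if p divides its determinant.
Step 2: Compute 63 mod 23.
63 = 2 * 23 + 17
Step 3: 63 mod 23 = 17
Step 4: The knot is 23-colorable: no

17


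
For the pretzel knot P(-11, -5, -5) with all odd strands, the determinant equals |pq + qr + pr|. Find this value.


Step 1: Compute pq + qr + pr.
pq = (-11)*(-5) = 55
qr = (-5)*(-5) = 25
pr = (-11)*(-5) = 55
pq + qr + pr = 55 + 25 + 55 = 135
Step 2: Take absolute value.
det(P(-11,-5,-5)) = |135| = 135

135


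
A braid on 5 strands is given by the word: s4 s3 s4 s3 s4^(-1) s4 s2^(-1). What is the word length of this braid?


The word length counts the number of generators (including inverses).
Listing each generator: s4, s3, s4, s3, s4^(-1), s4, s2^(-1)
There are 7 generators in this braid word.

7


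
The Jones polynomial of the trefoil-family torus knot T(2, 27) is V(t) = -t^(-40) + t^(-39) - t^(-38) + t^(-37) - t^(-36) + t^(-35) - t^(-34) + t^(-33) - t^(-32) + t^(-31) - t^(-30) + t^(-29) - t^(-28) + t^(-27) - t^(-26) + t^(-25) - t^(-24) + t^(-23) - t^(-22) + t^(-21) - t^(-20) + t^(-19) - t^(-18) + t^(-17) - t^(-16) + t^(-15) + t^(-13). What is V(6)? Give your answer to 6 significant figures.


Substituting t = 6 into V(t) = -t^(-40) + t^(-39) - t^(-38) + t^(-37) - t^(-36) + t^(-35) - t^(-34) + t^(-33) - t^(-32) + t^(-31) - t^(-30) + t^(-29) - t^(-28) + t^(-27) - t^(-26) + t^(-25) - t^(-24) + t^(-23) - t^(-22) + t^(-21) - t^(-20) + t^(-19) - t^(-18) + t^(-17) - t^(-16) + t^(-15) + t^(-13):
  (-)t^(-40) = -7.48083e-32
  (+)t^(-39) = 4.4885e-31
  (-)t^(-38) = -2.6931e-30
  (+)t^(-37) = 1.61586e-29
  (-)t^(-36) = -9.69516e-29
  (+)t^(-35) = 5.8171e-28
  (-)t^(-34) = -3.49026e-27
  (+)t^(-33) = 2.09415e-26
  (-)t^(-32) = -1.25649e-25
  (+)t^(-31) = 7.53896e-25
  (-)t^(-30) = -4.52337e-24
  (+)t^(-29) = 2.71402e-23
  (-)t^(-28) = -1.62841e-22
  (+)t^(-27) = 9.77049e-22
  (-)t^(-26) = -5.86229e-21
  (+)t^(-25) = 3.51738e-20
  (-)t^(-24) = -2.11043e-19
  (+)t^(-23) = 1.26626e-18
  (-)t^(-22) = -7.59753e-18
  (+)t^(-21) = 4.55852e-17
  (-)t^(-20) = -2.73511e-16
  (+)t^(-19) = 1.64107e-15
  (-)t^(-18) = -9.8464e-15
  (+)t^(-17) = 5.90784e-14
  (-)t^(-16) = -3.5447e-13
  (+)t^(-15) = 2.12682e-12
  (+)t^(-13) = 7.65656e-11
Sum = (-7.48083e-32) + (4.4885e-31) + (-2.6931e-30) + (1.61586e-29) + (-9.69516e-29) + (5.8171e-28) + (-3.49026e-27) + (2.09415e-26) + (-1.25649e-25) + (7.53896e-25) + (-4.52337e-24) + (2.71402e-23) + (-1.62841e-22) + (9.77049e-22) + (-5.86229e-21) + (3.51738e-20) + (-2.11043e-19) + (1.26626e-18) + (-7.59753e-18) + (4.55852e-17) + (-2.73511e-16) + (1.64107e-15) + (-9.8464e-15) + (5.90784e-14) + (-3.5447e-13) + (2.12682e-12) + (7.65656e-11)
= 7.838860037e-11
Rounded to 6 significant figures: 7.83886e-11

7.83886e-11


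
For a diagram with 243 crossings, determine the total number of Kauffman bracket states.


Each crossing contributes 2 choices (A-smoothing or B-smoothing).
Total states = 2^243 = 14134776518227074636666380005943348126619871175004951664972849610340958208

14134776518227074636666380005943348126619871175004951664972849610340958208


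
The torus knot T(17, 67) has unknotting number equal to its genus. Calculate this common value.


For a torus knot T(p,q), both the unknotting number and genus equal (p-1)(q-1)/2.
= (17-1)(67-1)/2
= 16*66/2
= 1056/2 = 528

528


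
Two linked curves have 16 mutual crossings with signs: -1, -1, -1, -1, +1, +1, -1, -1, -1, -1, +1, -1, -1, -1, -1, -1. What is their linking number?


Step 1: Count positive crossings: 3
Step 2: Count negative crossings: 13
Step 3: Sum of signs = 3 - 13 = -10
Step 4: Linking number = sum/2 = -10/2 = -5

-5


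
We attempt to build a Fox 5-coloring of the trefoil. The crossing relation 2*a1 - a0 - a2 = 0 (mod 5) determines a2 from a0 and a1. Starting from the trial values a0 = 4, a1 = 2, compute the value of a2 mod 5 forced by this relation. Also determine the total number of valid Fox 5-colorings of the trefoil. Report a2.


Step 1: Apply the given crossing relation 2*a1 - a0 - a2 = 0 (mod 5).
  a2 = 2*a1 - a0 mod 5
  a2 = 2*2 - 4 mod 5
  a2 = 4 - 4 mod 5
  a2 = 0 mod 5 = 0
Step 2: The trefoil has determinant 3.
  Number of Fox p-colorings (p prime) is p^2 if p = 3, else p.
  Since 5 does not divide 3, only trivial (constant) colorings exist.
  (So the trial a0 = 4, a1 = 2 with a0 != a1 does NOT extend to a valid coloring of the whole trefoil: the other two crossing relations require 3*(a1 - a0) = 0 (mod 5), which fails.)
  Total colorings = 5
Step 3: a2 = 0, total Fox 5-colorings = 5

0


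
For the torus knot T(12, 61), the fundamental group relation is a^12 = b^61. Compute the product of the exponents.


The relation is a^12 = b^61.
Product of exponents = 12 * 61
= 732

732


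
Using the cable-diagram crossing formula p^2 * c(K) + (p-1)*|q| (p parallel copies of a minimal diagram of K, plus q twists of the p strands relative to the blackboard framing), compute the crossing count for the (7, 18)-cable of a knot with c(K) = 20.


Step 1: Each of the c(K) crossings of the companion diagram becomes p*p = p^2 crossings among the p parallel strands, and each of the |q| twists s_1 s_2 ... s_(p-1) adds (p-1) crossings.
  Crossings = p^2 * c(K) + (p-1)*|q|
Step 2: = 7^2 * 20 + (7-1)*18
Step 3: = 49*20 + 6*18
Step 4: = 980 + 108 = 1088

1088


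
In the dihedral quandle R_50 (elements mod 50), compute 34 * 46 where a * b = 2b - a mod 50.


34 * 46 = 2*46 - 34 mod 50
= 92 - 34 mod 50
= 58 mod 50 = 8

8


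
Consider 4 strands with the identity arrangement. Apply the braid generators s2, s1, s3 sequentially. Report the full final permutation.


Starting with identity [1, 2, 3, 4].
Apply generators in sequence:
  After s2: [1, 3, 2, 4]
  After s1: [3, 1, 2, 4]
  After s3: [3, 1, 4, 2]
Final permutation: [3, 1, 4, 2]

[3, 1, 4, 2]


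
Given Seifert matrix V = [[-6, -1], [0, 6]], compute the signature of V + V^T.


Step 1: V + V^T = [[-12, -1], [-1, 12]]
Step 2: trace = 0, det = -145
Step 3: Discriminant = 0^2 - 4*(-145) = 580
Step 4: Eigenvalues: 12.0416, -12.0416
Step 5: Signature = (# positive eigenvalues) - (# negative eigenvalues) = 0

0


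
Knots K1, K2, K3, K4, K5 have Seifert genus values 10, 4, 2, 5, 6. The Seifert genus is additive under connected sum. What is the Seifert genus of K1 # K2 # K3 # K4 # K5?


The Seifert genus is additive under connected sum.
Seifert genus(K1 # K2 # K3 # K4 # K5) = (10) + (4) + (2) + (5) + (6)
= 27

27


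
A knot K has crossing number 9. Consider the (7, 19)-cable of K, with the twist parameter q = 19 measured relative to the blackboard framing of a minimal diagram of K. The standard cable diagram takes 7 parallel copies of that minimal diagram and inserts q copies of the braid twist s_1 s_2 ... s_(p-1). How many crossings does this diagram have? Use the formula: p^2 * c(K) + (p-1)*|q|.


Step 1: Each of the c(K) crossings of the companion diagram becomes p*p = p^2 crossings among the p parallel strands, and each of the |q| twists s_1 s_2 ... s_(p-1) adds (p-1) crossings.
  Crossings = p^2 * c(K) + (p-1)*|q|
Step 2: = 7^2 * 9 + (7-1)*19
Step 3: = 49*9 + 6*19
Step 4: = 441 + 114 = 555

555


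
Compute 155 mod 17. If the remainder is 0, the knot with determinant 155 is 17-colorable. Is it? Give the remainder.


Step 1: A knot is p-colorable if and only if p divides its determinant.
Step 2: Compute 155 mod 17.
155 = 9 * 17 + 2
Step 3: 155 mod 17 = 2
Step 4: The knot is 17-colorable: no

2


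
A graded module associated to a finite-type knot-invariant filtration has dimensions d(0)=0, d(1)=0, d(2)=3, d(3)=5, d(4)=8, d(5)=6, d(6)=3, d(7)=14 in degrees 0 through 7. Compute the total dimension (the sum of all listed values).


Total dimension = d(0) + d(1) + ... + d(7)
= 0 + 0 + 3 + 5 + 8 + 6 + 3 + 14
= 39

39


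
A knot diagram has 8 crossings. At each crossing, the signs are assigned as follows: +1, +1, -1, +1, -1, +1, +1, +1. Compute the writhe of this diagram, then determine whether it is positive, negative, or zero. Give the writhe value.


Step 1: Count positive crossings (+1).
Positive crossings: 6
Step 2: Count negative crossings (-1).
Negative crossings: 2
Step 3: Writhe = (positive) - (negative)
w = 6 - 2 = 4
Step 4: |w| = 4, and w is positive

4


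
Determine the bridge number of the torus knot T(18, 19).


The bridge number of T(p,q) is min(p,q).
min(18, 19) = 18

18


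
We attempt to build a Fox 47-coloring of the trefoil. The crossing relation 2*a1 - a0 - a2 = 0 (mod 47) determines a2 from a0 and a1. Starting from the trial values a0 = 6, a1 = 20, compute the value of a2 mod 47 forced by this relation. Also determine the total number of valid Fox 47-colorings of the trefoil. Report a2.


Step 1: Apply the given crossing relation 2*a1 - a0 - a2 = 0 (mod 47).
  a2 = 2*a1 - a0 mod 47
  a2 = 2*20 - 6 mod 47
  a2 = 40 - 6 mod 47
  a2 = 34 mod 47 = 34
Step 2: The trefoil has determinant 3.
  Number of Fox p-colorings (p prime) is p^2 if p = 3, else p.
  Since 47 does not divide 3, only trivial (constant) colorings exist.
  (So the trial a0 = 6, a1 = 20 with a0 != a1 does NOT extend to a valid coloring of the whole trefoil: the other two crossing relations require 3*(a1 - a0) = 0 (mod 47), which fails.)
  Total colorings = 47
Step 3: a2 = 34, total Fox 47-colorings = 47

34


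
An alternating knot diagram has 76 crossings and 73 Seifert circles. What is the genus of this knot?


For alternating knots, g = (c - s + 1)/2.
= (76 - 73 + 1)/2
= 4/2 = 2

2


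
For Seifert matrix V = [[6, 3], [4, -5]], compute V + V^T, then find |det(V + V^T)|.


Step 1: Form V + V^T where V = [[6, 3], [4, -5]]
  V^T = [[6, 4], [3, -5]]
  V + V^T = [[12, 7], [7, -10]]
Step 2: det(V + V^T) = 12*(-10) - 7*7
  = -120 - 49 = -169
Step 3: Knot determinant = |det(V + V^T)| = |-169| = 169

169


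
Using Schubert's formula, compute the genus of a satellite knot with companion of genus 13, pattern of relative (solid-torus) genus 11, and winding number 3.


Schubert: g(satellite) = g_rel(pattern) + |winding| * g(companion),
where g_rel(pattern) is the genus of the pattern relative to the solid torus.
= 11 + 3 * 13
= 11 + 39 = 50

50


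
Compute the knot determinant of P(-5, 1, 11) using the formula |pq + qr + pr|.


Step 1: Compute pq + qr + pr.
pq = (-5)*1 = -5
qr = 1*11 = 11
pr = (-5)*11 = -55
pq + qr + pr = -5 + 11 + (-55) = -49
Step 2: Take absolute value.
det(P(-5,1,11)) = |-49| = 49

49


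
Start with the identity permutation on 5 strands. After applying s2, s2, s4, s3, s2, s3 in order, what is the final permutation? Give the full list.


Starting with identity [1, 2, 3, 4, 5].
Apply generators in sequence:
  After s2: [1, 3, 2, 4, 5]
  After s2: [1, 2, 3, 4, 5]
  After s4: [1, 2, 3, 5, 4]
  After s3: [1, 2, 5, 3, 4]
  After s2: [1, 5, 2, 3, 4]
  After s3: [1, 5, 3, 2, 4]
Final permutation: [1, 5, 3, 2, 4]

[1, 5, 3, 2, 4]


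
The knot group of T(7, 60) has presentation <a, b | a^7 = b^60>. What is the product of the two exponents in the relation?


The relation is a^7 = b^60.
Product of exponents = 7 * 60
= 420

420


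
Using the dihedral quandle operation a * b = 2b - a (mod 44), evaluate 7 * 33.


7 * 33 = 2*33 - 7 mod 44
= 66 - 7 mod 44
= 59 mod 44 = 15

15


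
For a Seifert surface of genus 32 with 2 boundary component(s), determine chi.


chi = 2 - 2g - b
= 2 - 2*32 - 2
= 2 - 64 - 2 = -64

-64


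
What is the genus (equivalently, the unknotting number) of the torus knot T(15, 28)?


For a torus knot T(p,q), both the unknotting number and genus equal (p-1)(q-1)/2.
= (15-1)(28-1)/2
= 14*27/2
= 378/2 = 189

189


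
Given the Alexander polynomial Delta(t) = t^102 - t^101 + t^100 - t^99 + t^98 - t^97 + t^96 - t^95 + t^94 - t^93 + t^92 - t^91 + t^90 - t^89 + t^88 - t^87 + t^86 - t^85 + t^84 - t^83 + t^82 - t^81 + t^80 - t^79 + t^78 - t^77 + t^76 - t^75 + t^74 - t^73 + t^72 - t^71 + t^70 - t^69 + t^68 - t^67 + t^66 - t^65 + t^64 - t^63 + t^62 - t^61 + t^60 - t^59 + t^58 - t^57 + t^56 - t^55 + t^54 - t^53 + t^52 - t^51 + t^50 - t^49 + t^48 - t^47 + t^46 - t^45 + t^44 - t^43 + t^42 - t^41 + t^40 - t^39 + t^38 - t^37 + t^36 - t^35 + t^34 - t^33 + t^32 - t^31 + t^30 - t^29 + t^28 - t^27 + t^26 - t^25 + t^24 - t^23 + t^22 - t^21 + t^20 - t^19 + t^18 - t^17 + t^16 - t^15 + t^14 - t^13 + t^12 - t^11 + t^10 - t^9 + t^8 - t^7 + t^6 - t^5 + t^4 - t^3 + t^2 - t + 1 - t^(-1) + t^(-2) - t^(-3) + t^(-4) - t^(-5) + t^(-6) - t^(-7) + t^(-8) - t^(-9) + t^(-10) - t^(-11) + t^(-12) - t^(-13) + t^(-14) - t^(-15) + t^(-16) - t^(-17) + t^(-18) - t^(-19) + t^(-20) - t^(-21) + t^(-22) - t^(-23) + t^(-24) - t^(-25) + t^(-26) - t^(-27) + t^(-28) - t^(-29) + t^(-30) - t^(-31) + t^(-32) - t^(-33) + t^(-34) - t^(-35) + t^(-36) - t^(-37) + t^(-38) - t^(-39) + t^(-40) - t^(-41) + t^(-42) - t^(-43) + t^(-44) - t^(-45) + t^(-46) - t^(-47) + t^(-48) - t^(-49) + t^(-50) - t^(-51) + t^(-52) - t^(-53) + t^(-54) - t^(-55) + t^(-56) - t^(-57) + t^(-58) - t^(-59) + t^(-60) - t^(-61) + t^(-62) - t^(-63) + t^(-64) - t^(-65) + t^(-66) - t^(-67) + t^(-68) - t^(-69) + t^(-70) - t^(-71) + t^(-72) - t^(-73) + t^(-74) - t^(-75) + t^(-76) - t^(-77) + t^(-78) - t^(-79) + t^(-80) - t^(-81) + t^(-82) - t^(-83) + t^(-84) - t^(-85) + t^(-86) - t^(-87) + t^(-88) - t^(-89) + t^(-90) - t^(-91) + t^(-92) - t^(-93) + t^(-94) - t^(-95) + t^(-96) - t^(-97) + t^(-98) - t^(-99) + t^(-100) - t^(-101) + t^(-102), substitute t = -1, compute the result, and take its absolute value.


Step 1: The polynomial has 205 terms with alternating signs, exponents from 102 down to -102.
Step 2: Substitute t = -1. The i-th term has coefficient (-1)^i and exponent (m-i),
  so its value is (-1)^i * (-1)^(m-i) = (-1)^m = 1 for every i.
Step 3: All 205 terms equal 1, so Delta(-1) = 205 * (1) = 205
Step 4: |Delta(-1)| = 205

205


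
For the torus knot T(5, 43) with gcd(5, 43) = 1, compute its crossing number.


For a torus knot T(p, q) with gcd(p,q)=1,
the crossing number is min(p*(q-1), q*(p-1)).
p*(q-1) = 5*42 = 210
q*(p-1) = 43*4 = 172
min(210, 172) = 172

172


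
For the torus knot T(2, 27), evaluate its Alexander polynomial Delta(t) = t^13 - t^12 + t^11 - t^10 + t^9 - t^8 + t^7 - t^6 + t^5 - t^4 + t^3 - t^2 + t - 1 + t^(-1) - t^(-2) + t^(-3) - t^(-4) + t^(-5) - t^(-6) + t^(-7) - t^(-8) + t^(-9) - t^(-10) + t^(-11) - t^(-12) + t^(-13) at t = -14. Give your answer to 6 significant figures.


Substituting t = -14 into Delta(t) = t^13 - t^12 + t^11 - t^10 + t^9 - t^8 + t^7 - t^6 + t^5 - t^4 + t^3 - t^2 + t - 1 + t^(-1) - t^(-2) + t^(-3) - t^(-4) + t^(-5) - t^(-6) + t^(-7) - t^(-8) + t^(-9) - t^(-10) + t^(-11) - t^(-12) + t^(-13):
Term values: (-793714773254144) + (-56693912375296) + (-4049565169664) + (-289254654976) + (-20661046784) + (-1475789056) + (-105413504) + (-7529536) + (-537824) + (-38416) + (-2744) + (-196) + (-14) + (-1) + (-0.0714286) + (-0.00510204) + (-0.000364431) + (-2.60308e-05) + (-1.85934e-06) + (-1.3281e-07) + (-9.48645e-09) + (-6.77604e-10) + (-4.84003e-11) + (-3.45716e-12) + (-2.4694e-13) + (-1.76386e-14) + (-1.2599e-15)
Sum = -8.547697558e+14
Rounded to 6 significant figures: -8.5477e+14

-8.5477e+14


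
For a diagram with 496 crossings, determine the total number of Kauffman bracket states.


Each crossing contributes 2 choices (A-smoothing or B-smoothing).
Total states = 2^496 = 204586912993508866875824356051724947013540127877691549342705710506008362275292159680204380770369009821930417757972504438076078534117837065833032974336

204586912993508866875824356051724947013540127877691549342705710506008362275292159680204380770369009821930417757972504438076078534117837065833032974336


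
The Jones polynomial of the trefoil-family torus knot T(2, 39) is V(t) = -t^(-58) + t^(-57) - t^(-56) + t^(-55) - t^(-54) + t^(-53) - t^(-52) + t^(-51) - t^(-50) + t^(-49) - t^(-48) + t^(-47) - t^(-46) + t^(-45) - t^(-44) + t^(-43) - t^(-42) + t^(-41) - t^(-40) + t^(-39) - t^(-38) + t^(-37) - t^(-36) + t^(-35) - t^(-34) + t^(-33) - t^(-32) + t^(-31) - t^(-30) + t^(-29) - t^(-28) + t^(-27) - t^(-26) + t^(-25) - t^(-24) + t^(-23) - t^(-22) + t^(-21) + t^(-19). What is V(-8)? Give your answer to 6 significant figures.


Substituting t = -8 into V(t) = -t^(-58) + t^(-57) - t^(-56) + t^(-55) - t^(-54) + t^(-53) - t^(-52) + t^(-51) - t^(-50) + t^(-49) - t^(-48) + t^(-47) - t^(-46) + t^(-45) - t^(-44) + t^(-43) - t^(-42) + t^(-41) - t^(-40) + t^(-39) - t^(-38) + t^(-37) - t^(-36) + t^(-35) - t^(-34) + t^(-33) - t^(-32) + t^(-31) - t^(-30) + t^(-29) - t^(-28) + t^(-27) - t^(-26) + t^(-25) - t^(-24) + t^(-23) - t^(-22) + t^(-21) + t^(-19):
  (-)t^(-58) = -4.17619e-53
  (+)t^(-57) = -3.34096e-52
  (-)t^(-56) = -2.67276e-51
  (+)t^(-55) = -2.13821e-50
  (-)t^(-54) = -1.71057e-49
  (+)t^(-53) = -1.36846e-48
  (-)t^(-52) = -1.09476e-47
  (+)t^(-51) = -8.75812e-47
  (-)t^(-50) = -7.00649e-46
  (+)t^(-49) = -5.60519e-45
  (-)t^(-48) = -4.48416e-44
  (+)t^(-47) = -3.58732e-43
  (-)t^(-46) = -2.86986e-42
  (+)t^(-45) = -2.29589e-41
  (-)t^(-44) = -1.83671e-40
  (+)t^(-43) = -1.46937e-39
  (-)t^(-42) = -1.17549e-38
  (+)t^(-41) = -9.40395e-38
  (-)t^(-40) = -7.52316e-37
  (+)t^(-39) = -6.01853e-36
  (-)t^(-38) = -4.81482e-35
  (+)t^(-37) = -3.85186e-34
  (-)t^(-36) = -3.08149e-33
  (+)t^(-35) = -2.46519e-32
  (-)t^(-34) = -1.97215e-31
  (+)t^(-33) = -1.57772e-30
  (-)t^(-32) = -1.26218e-29
  (+)t^(-31) = -1.00974e-28
  (-)t^(-30) = -8.07794e-28
  (+)t^(-29) = -6.46235e-27
  (-)t^(-28) = -5.16988e-26
  (+)t^(-27) = -4.1359e-25
  (-)t^(-26) = -3.30872e-24
  (+)t^(-25) = -2.64698e-23
  (-)t^(-24) = -2.11758e-22
  (+)t^(-23) = -1.69407e-21
  (-)t^(-22) = -1.35525e-20
  (+)t^(-21) = -1.0842e-19
  (+)t^(-19) = -6.93889e-18
Sum = (-4.17619e-53) + (-3.34096e-52) + (-2.67276e-51) + (-2.13821e-50) + (-1.71057e-49) + (-1.36846e-48) + (-1.09476e-47) + (-8.75812e-47) + (-7.00649e-46) + (-5.60519e-45) + (-4.48416e-44) + (-3.58732e-43) + (-2.86986e-42) + (-2.29589e-41) + (-1.83671e-40) + (-1.46937e-39) + (-1.17549e-38) + (-9.40395e-38) + (-7.52316e-37) + (-6.01853e-36) + (-4.81482e-35) + (-3.85186e-34) + (-3.08149e-33) + (-2.46519e-32) + (-1.97215e-31) + (-1.57772e-30) + (-1.26218e-29) + (-1.00974e-28) + (-8.07794e-28) + (-6.46235e-27) + (-5.16988e-26) + (-4.1359e-25) + (-3.30872e-24) + (-2.64698e-23) + (-2.11758e-22) + (-1.69407e-21) + (-1.35525e-20) + (-1.0842e-19) + (-6.93889e-18)
= -7.062802724e-18
Rounded to 6 significant figures: -7.0628e-18

-7.0628e-18


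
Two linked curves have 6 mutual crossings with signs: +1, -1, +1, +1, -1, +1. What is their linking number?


Step 1: Count positive crossings: 4
Step 2: Count negative crossings: 2
Step 3: Sum of signs = 4 - 2 = 2
Step 4: Linking number = sum/2 = 2/2 = 1

1


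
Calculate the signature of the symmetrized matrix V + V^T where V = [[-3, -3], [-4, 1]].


Step 1: V + V^T = [[-6, -7], [-7, 2]]
Step 2: trace = -4, det = -61
Step 3: Discriminant = (-4)^2 - 4*(-61) = 260
Step 4: Eigenvalues: 6.06226, -10.0623
Step 5: Signature = (# positive eigenvalues) - (# negative eigenvalues) = 0

0


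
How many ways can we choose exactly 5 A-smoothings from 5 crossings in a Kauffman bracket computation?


We choose which 5 of 5 crossings get A-smoothings.
C(5, 5) = 5! / (5! * 0!)
= 1

1


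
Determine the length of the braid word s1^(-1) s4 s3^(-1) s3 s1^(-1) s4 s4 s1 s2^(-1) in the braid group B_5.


The word length counts the number of generators (including inverses).
Listing each generator: s1^(-1), s4, s3^(-1), s3, s1^(-1), s4, s4, s1, s2^(-1)
There are 9 generators in this braid word.

9


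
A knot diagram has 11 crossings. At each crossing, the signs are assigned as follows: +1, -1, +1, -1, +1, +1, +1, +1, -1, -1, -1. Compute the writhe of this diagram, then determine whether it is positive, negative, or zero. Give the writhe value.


Step 1: Count positive crossings (+1).
Positive crossings: 6
Step 2: Count negative crossings (-1).
Negative crossings: 5
Step 3: Writhe = (positive) - (negative)
w = 6 - 5 = 1
Step 4: |w| = 1, and w is positive

1


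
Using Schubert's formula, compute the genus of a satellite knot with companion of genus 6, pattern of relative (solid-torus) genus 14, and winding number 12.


Schubert: g(satellite) = g_rel(pattern) + |winding| * g(companion),
where g_rel(pattern) is the genus of the pattern relative to the solid torus.
= 14 + 12 * 6
= 14 + 72 = 86

86


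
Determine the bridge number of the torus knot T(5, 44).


The bridge number of T(p,q) is min(p,q).
min(5, 44) = 5

5


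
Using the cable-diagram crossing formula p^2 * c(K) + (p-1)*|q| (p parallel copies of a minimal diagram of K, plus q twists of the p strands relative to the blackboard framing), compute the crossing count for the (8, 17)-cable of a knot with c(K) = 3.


Step 1: Each of the c(K) crossings of the companion diagram becomes p*p = p^2 crossings among the p parallel strands, and each of the |q| twists s_1 s_2 ... s_(p-1) adds (p-1) crossings.
  Crossings = p^2 * c(K) + (p-1)*|q|
Step 2: = 8^2 * 3 + (8-1)*17
Step 3: = 64*3 + 7*17
Step 4: = 192 + 119 = 311

311


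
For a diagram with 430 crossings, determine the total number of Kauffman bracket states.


Each crossing contributes 2 choices (A-smoothing or B-smoothing).
Total states = 2^430 = 2772669694120814859578414184143083703436437075375816575170479580614621307805625623039974406104139578097391210961403571828974157824

2772669694120814859578414184143083703436437075375816575170479580614621307805625623039974406104139578097391210961403571828974157824


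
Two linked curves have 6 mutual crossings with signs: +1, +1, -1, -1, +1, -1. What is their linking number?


Step 1: Count positive crossings: 3
Step 2: Count negative crossings: 3
Step 3: Sum of signs = 3 - 3 = 0
Step 4: Linking number = sum/2 = 0/2 = 0

0


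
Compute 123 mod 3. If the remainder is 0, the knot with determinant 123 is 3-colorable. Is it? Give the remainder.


Step 1: A knot is p-colorable if and only if p divides its determinant.
Step 2: Compute 123 mod 3.
123 = 41 * 3 + 0
Step 3: 123 mod 3 = 0
Step 4: The knot is 3-colorable: yes

0


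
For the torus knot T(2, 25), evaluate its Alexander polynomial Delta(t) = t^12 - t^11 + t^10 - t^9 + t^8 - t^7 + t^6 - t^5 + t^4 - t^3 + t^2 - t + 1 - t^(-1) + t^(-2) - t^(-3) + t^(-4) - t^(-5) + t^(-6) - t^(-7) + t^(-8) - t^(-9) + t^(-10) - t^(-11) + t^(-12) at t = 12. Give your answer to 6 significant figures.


Substituting t = 12 into Delta(t) = t^12 - t^11 + t^10 - t^9 + t^8 - t^7 + t^6 - t^5 + t^4 - t^3 + t^2 - t + 1 - t^(-1) + t^(-2) - t^(-3) + t^(-4) - t^(-5) + t^(-6) - t^(-7) + t^(-8) - t^(-9) + t^(-10) - t^(-11) + t^(-12):
Term values: (8916100448256) + (-743008370688) + (61917364224) + (-5159780352) + (429981696) + (-35831808) + (2985984) + (-248832) + (20736) + (-1728) + (144) + (-12) + (1) + (-0.0833333) + (0.00694444) + (-0.000578704) + (4.82253e-05) + (-4.01878e-06) + (3.34898e-07) + (-2.79082e-08) + (2.32568e-09) + (-1.93807e-10) + (1.61506e-11) + (-1.34588e-12) + (1.12157e-13)
Sum = 8.230246568e+12
Rounded to 6 significant figures: 8.23025e+12

8.23025e+12


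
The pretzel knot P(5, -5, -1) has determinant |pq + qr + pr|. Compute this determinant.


Step 1: Compute pq + qr + pr.
pq = 5*(-5) = -25
qr = (-5)*(-1) = 5
pr = 5*(-1) = -5
pq + qr + pr = -25 + 5 + (-5) = -25
Step 2: Take absolute value.
det(P(5,-5,-1)) = |-25| = 25

25


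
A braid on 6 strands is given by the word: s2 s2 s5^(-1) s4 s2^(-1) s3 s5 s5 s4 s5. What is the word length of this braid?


The word length counts the number of generators (including inverses).
Listing each generator: s2, s2, s5^(-1), s4, s2^(-1), s3, s5, s5, s4, s5
There are 10 generators in this braid word.

10


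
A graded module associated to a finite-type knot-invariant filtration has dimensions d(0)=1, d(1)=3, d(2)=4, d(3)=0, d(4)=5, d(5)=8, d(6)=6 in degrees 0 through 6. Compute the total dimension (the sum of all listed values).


Total dimension = d(0) + d(1) + ... + d(6)
= 1 + 3 + 4 + 0 + 5 + 8 + 6
= 27

27


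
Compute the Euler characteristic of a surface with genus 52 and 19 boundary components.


chi = 2 - 2g - b
= 2 - 2*52 - 19
= 2 - 104 - 19 = -121

-121


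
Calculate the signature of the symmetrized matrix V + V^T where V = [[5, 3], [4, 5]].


Step 1: V + V^T = [[10, 7], [7, 10]]
Step 2: trace = 20, det = 51
Step 3: Discriminant = 20^2 - 4*51 = 196
Step 4: Eigenvalues: 17, 3
Step 5: Signature = (# positive eigenvalues) - (# negative eigenvalues) = 2

2


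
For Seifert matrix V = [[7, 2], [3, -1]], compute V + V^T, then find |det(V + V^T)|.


Step 1: Form V + V^T where V = [[7, 2], [3, -1]]
  V^T = [[7, 3], [2, -1]]
  V + V^T = [[14, 5], [5, -2]]
Step 2: det(V + V^T) = 14*(-2) - 5*5
  = -28 - 25 = -53
Step 3: Knot determinant = |det(V + V^T)| = |-53| = 53

53


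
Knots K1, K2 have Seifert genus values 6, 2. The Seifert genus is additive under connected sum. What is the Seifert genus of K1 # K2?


The Seifert genus is additive under connected sum.
Seifert genus(K1 # K2) = (6) + (2)
= 8

8


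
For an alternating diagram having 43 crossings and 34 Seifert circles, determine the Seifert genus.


For alternating knots, g = (c - s + 1)/2.
= (43 - 34 + 1)/2
= 10/2 = 5

5


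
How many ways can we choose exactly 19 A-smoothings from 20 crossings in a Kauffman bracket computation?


We choose which 19 of 20 crossings get A-smoothings.
C(20, 19) = 20! / (19! * 1!)
= 20

20


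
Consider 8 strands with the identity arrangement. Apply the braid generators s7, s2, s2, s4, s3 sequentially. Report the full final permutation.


Starting with identity [1, 2, 3, 4, 5, 6, 7, 8].
Apply generators in sequence:
  After s7: [1, 2, 3, 4, 5, 6, 8, 7]
  After s2: [1, 3, 2, 4, 5, 6, 8, 7]
  After s2: [1, 2, 3, 4, 5, 6, 8, 7]
  After s4: [1, 2, 3, 5, 4, 6, 8, 7]
  After s3: [1, 2, 5, 3, 4, 6, 8, 7]
Final permutation: [1, 2, 5, 3, 4, 6, 8, 7]

[1, 2, 5, 3, 4, 6, 8, 7]


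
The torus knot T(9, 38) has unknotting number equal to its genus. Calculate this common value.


For a torus knot T(p,q), both the unknotting number and genus equal (p-1)(q-1)/2.
= (9-1)(38-1)/2
= 8*37/2
= 296/2 = 148

148


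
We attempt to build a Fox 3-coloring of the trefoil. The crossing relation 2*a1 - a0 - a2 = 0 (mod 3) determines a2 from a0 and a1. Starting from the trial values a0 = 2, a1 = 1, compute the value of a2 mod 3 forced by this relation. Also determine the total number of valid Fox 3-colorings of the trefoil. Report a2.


Step 1: Apply the given crossing relation 2*a1 - a0 - a2 = 0 (mod 3).
  a2 = 2*a1 - a0 mod 3
  a2 = 2*1 - 2 mod 3
  a2 = 2 - 2 mod 3
  a2 = 0 mod 3 = 0
Step 2: The trefoil has determinant 3.
  Number of Fox p-colorings (p prime) is p^2 if p = 3, else p.
  Since p = 3 divides det = 3, the trefoil is 3-colorable.
  (Indeed for p = 3 any choice of a0, a1 extends to a valid coloring; the trial (a0, a1, a2) = (2, 1, 0) satisfies all three crossing relations.)
  Total colorings = 3^2 = 9
Step 3: a2 = 0, total Fox 3-colorings = 9

0


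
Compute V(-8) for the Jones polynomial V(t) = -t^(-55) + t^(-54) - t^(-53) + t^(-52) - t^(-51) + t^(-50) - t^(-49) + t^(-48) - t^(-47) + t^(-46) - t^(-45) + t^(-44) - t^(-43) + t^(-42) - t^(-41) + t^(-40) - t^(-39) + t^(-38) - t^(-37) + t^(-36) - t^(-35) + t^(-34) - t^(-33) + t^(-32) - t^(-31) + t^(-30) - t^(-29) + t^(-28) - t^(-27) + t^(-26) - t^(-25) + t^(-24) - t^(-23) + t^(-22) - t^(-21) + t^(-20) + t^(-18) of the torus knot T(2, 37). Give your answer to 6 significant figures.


Substituting t = -8 into V(t) = -t^(-55) + t^(-54) - t^(-53) + t^(-52) - t^(-51) + t^(-50) - t^(-49) + t^(-48) - t^(-47) + t^(-46) - t^(-45) + t^(-44) - t^(-43) + t^(-42) - t^(-41) + t^(-40) - t^(-39) + t^(-38) - t^(-37) + t^(-36) - t^(-35) + t^(-34) - t^(-33) + t^(-32) - t^(-31) + t^(-30) - t^(-29) + t^(-28) - t^(-27) + t^(-26) - t^(-25) + t^(-24) - t^(-23) + t^(-22) - t^(-21) + t^(-20) + t^(-18):
  (-)t^(-55) = 2.13821e-50
  (+)t^(-54) = 1.71057e-49
  (-)t^(-53) = 1.36846e-48
  (+)t^(-52) = 1.09476e-47
  (-)t^(-51) = 8.75812e-47
  (+)t^(-50) = 7.00649e-46
  (-)t^(-49) = 5.60519e-45
  (+)t^(-48) = 4.48416e-44
  (-)t^(-47) = 3.58732e-43
  (+)t^(-46) = 2.86986e-42
  (-)t^(-45) = 2.29589e-41
  (+)t^(-44) = 1.83671e-40
  (-)t^(-43) = 1.46937e-39
  (+)t^(-42) = 1.17549e-38
  (-)t^(-41) = 9.40395e-38
  (+)t^(-40) = 7.52316e-37
  (-)t^(-39) = 6.01853e-36
  (+)t^(-38) = 4.81482e-35
  (-)t^(-37) = 3.85186e-34
  (+)t^(-36) = 3.08149e-33
  (-)t^(-35) = 2.46519e-32
  (+)t^(-34) = 1.97215e-31
  (-)t^(-33) = 1.57772e-30
  (+)t^(-32) = 1.26218e-29
  (-)t^(-31) = 1.00974e-28
  (+)t^(-30) = 8.07794e-28
  (-)t^(-29) = 6.46235e-27
  (+)t^(-28) = 5.16988e-26
  (-)t^(-27) = 4.1359e-25
  (+)t^(-26) = 3.30872e-24
  (-)t^(-25) = 2.64698e-23
  (+)t^(-24) = 2.11758e-22
  (-)t^(-23) = 1.69407e-21
  (+)t^(-22) = 1.35525e-20
  (-)t^(-21) = 1.0842e-19
  (+)t^(-20) = 8.67362e-19
  (+)t^(-18) = 5.55112e-17
Sum = (2.13821e-50) + (1.71057e-49) + (1.36846e-48) + (1.09476e-47) + (8.75812e-47) + (7.00649e-46) + (5.60519e-45) + (4.48416e-44) + (3.58732e-43) + (2.86986e-42) + (2.29589e-41) + (1.83671e-40) + (1.46937e-39) + (1.17549e-38) + (9.40395e-38) + (7.52316e-37) + (6.01853e-36) + (4.81482e-35) + (3.85186e-34) + (3.08149e-33) + (2.46519e-32) + (1.97215e-31) + (1.57772e-30) + (1.26218e-29) + (1.00974e-28) + (8.07794e-28) + (6.46235e-27) + (5.16988e-26) + (4.1359e-25) + (3.30872e-24) + (2.64698e-23) + (2.11758e-22) + (1.69407e-21) + (1.35525e-20) + (1.0842e-19) + (8.67362e-19) + (5.55112e-17)
= 5.650242179e-17
Rounded to 6 significant figures: 5.65024e-17

5.65024e-17


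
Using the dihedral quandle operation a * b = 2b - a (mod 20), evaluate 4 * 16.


4 * 16 = 2*16 - 4 mod 20
= 32 - 4 mod 20
= 28 mod 20 = 8

8


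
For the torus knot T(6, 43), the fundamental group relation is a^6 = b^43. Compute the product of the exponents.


The relation is a^6 = b^43.
Product of exponents = 6 * 43
= 258

258


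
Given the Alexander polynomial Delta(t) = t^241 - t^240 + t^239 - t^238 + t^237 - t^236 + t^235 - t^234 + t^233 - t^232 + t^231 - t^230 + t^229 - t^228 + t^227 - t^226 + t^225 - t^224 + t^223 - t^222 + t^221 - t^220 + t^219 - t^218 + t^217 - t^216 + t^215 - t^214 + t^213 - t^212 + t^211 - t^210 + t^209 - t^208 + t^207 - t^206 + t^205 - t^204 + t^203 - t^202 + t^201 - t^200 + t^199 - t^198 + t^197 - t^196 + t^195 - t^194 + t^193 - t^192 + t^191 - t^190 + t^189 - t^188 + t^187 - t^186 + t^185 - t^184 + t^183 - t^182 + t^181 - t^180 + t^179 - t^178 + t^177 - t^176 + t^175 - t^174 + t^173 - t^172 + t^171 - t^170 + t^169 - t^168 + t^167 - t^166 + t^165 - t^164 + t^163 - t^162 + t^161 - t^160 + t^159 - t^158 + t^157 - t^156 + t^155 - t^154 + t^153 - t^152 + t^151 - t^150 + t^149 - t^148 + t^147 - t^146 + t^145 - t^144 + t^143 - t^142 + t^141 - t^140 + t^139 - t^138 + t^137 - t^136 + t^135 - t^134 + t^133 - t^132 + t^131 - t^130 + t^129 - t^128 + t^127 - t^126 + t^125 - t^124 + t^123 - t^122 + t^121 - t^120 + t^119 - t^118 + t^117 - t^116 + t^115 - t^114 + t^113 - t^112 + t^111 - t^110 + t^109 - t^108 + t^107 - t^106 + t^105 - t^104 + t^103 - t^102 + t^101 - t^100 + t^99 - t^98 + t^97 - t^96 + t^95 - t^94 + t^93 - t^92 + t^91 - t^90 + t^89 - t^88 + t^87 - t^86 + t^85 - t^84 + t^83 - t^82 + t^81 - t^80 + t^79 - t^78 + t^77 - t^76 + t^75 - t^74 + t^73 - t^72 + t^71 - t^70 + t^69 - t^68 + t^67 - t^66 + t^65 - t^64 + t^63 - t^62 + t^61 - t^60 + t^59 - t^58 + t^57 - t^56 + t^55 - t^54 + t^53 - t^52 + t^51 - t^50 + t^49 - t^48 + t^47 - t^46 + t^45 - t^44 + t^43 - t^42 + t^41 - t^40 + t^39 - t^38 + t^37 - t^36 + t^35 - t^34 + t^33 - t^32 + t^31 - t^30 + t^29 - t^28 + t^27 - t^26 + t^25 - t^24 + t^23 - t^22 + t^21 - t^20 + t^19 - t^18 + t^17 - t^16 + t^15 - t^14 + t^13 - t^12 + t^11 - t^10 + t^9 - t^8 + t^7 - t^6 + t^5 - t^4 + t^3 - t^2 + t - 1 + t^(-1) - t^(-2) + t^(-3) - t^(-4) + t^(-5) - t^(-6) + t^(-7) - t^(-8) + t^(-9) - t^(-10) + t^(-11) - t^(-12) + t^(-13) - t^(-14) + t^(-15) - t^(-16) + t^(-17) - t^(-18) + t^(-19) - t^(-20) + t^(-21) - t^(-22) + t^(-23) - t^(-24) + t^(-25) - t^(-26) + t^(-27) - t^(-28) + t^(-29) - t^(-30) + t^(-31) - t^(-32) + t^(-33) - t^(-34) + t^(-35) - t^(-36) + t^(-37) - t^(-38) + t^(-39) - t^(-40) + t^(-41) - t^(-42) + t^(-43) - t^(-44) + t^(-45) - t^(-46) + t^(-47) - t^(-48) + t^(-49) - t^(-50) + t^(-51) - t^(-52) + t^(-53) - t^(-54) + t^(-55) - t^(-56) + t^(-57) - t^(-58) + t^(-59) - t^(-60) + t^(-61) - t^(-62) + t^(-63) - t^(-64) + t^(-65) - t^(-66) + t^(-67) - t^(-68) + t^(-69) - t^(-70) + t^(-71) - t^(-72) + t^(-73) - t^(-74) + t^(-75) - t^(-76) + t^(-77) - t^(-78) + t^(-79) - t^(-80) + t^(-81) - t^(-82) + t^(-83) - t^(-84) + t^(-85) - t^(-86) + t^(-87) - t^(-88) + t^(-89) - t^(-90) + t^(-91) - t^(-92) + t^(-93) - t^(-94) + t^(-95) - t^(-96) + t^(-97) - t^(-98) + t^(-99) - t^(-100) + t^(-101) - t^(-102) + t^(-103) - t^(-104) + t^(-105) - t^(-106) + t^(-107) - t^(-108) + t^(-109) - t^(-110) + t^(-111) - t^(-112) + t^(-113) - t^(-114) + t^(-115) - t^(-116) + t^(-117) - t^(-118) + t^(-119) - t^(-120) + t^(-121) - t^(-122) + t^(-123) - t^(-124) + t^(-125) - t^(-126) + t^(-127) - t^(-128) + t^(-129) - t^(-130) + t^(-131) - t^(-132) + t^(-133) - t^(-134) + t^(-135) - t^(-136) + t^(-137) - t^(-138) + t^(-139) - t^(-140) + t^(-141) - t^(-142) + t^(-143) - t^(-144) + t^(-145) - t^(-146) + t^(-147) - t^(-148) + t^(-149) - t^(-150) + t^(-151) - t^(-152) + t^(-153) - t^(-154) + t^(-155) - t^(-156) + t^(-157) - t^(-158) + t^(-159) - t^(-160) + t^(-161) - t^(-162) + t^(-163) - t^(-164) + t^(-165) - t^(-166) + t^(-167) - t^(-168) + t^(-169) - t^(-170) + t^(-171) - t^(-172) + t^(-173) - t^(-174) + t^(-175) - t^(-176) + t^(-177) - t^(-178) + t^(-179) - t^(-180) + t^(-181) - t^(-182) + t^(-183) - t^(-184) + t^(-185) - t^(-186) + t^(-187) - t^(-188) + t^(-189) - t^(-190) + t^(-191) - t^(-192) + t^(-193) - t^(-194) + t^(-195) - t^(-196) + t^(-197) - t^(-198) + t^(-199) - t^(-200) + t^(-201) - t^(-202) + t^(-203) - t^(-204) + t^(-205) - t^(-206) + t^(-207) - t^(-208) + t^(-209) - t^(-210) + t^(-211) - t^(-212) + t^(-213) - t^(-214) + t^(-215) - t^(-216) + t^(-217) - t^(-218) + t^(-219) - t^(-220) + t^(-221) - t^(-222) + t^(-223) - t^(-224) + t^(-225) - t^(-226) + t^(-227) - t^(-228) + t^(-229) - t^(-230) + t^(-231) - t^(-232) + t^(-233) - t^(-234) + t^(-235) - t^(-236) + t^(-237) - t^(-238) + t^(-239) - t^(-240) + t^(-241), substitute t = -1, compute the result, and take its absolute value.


Step 1: The polynomial has 483 terms with alternating signs, exponents from 241 down to -241.
Step 2: Substitute t = -1. The i-th term has coefficient (-1)^i and exponent (m-i),
  so its value is (-1)^i * (-1)^(m-i) = (-1)^m = -1 for every i.
Step 3: All 483 terms equal -1, so Delta(-1) = 483 * (-1) = -483
Step 4: |Delta(-1)| = 483

483
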